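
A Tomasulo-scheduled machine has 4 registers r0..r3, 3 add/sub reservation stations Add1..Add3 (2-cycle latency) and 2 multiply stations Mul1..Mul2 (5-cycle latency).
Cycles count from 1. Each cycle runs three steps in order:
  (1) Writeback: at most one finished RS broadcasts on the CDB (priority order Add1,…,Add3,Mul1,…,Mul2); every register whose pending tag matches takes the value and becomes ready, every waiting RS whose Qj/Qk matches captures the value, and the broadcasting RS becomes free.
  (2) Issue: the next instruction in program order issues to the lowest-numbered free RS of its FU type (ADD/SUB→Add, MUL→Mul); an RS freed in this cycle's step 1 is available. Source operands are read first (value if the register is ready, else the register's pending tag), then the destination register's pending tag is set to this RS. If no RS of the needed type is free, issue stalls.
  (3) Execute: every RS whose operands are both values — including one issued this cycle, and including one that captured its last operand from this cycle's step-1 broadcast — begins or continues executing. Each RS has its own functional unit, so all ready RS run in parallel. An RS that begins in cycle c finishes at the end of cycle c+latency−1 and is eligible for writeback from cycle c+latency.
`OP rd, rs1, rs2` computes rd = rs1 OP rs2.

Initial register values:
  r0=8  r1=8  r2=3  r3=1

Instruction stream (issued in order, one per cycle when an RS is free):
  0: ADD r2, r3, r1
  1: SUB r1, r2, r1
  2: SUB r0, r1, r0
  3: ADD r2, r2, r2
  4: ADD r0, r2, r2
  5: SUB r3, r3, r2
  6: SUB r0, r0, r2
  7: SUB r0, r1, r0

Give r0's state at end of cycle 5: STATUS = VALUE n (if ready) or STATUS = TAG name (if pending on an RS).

STATUS = TAG Add2

c1: issue ADD r2<-Add1 | r0:8,r1:8,r2:Add1,r3:1
c2: issue SUB r1<-Add2 | r0:8,r1:Add2,r2:Add1,r3:1
c3: CDB Add1=9; issue SUB r0<-Add1 | r0:Add1,r1:Add2,r2:9,r3:1
c4: issue ADD r2<-Add3 | r0:Add1,r1:Add2,r2:Add3,r3:1
c5: CDB Add2=1; issue ADD r0<-Add2 | r0:Add2,r1:1,r2:Add3,r3:1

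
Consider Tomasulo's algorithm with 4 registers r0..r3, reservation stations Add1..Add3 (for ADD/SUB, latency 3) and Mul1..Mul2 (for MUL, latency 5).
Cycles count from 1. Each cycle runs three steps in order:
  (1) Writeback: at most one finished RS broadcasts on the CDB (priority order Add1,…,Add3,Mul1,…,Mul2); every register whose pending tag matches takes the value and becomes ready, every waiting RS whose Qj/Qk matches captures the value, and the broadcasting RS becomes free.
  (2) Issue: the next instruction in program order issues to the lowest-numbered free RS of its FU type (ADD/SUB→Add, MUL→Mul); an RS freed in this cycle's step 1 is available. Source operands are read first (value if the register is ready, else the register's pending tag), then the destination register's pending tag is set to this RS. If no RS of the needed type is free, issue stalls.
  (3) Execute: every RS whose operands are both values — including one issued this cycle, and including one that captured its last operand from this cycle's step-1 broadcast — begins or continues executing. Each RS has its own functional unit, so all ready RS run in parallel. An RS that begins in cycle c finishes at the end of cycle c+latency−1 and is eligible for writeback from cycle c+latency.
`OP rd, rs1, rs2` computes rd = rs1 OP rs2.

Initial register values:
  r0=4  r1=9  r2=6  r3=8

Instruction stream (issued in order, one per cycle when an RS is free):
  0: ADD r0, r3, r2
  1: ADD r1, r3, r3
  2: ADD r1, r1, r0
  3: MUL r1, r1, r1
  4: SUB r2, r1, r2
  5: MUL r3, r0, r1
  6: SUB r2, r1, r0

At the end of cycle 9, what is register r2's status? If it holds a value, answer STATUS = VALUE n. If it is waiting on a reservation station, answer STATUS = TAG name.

STATUS = TAG Add2

  c1: issue ADD r0<-Add1  regs: r0:Add1,r1:9,r2:6,r3:8
  c2: issue ADD r1<-Add2  regs: r0:Add1,r1:Add2,r2:6,r3:8
  c3: issue ADD r1<-Add3  regs: r0:Add1,r1:Add3,r2:6,r3:8
  c4: CDB Add1=14; issue MUL r1<-Mul1  regs: r0:14,r1:Mul1,r2:6,r3:8
  c5: CDB Add2=16; issue SUB r2<-Add1  regs: r0:14,r1:Mul1,r2:Add1,r3:8
  c6: issue MUL r3<-Mul2  regs: r0:14,r1:Mul1,r2:Add1,r3:Mul2
  c7: issue SUB r2<-Add2  regs: r0:14,r1:Mul1,r2:Add2,r3:Mul2
  c8: CDB Add3=30  regs: r0:14,r1:Mul1,r2:Add2,r3:Mul2
  c9: -  regs: r0:14,r1:Mul1,r2:Add2,r3:Mul2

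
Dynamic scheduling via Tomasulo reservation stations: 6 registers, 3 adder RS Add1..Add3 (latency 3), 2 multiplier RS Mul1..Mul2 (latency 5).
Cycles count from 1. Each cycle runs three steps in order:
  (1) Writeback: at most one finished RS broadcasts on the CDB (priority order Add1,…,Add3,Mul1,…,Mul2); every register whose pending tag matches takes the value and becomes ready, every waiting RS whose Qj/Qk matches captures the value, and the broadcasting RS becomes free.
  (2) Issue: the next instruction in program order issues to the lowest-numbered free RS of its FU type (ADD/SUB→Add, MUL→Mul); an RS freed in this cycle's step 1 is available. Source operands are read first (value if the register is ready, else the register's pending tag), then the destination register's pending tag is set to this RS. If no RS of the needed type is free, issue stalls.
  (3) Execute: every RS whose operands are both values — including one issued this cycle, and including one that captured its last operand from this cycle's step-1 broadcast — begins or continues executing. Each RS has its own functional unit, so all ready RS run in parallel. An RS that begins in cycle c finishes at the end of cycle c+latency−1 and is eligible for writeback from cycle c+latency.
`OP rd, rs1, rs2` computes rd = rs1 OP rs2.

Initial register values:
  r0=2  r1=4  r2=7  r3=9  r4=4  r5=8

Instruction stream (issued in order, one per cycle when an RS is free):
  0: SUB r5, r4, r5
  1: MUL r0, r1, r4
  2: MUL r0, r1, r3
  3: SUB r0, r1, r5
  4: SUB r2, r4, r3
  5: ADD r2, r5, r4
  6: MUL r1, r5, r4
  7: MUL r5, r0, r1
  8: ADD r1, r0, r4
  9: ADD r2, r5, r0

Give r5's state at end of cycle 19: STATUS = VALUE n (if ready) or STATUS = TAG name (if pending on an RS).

cycle 1: issue SUB r5<-Add1 // r0:2,r1:4,r2:7,r3:9,r4:4,r5:Add1
cycle 2: issue MUL r0<-Mul1 // r0:Mul1,r1:4,r2:7,r3:9,r4:4,r5:Add1
cycle 3: issue MUL r0<-Mul2 // r0:Mul2,r1:4,r2:7,r3:9,r4:4,r5:Add1
cycle 4: CDB Add1=-4; issue SUB r0<-Add1 // r0:Add1,r1:4,r2:7,r3:9,r4:4,r5:-4
cycle 5: issue SUB r2<-Add2 // r0:Add1,r1:4,r2:Add2,r3:9,r4:4,r5:-4
cycle 6: issue ADD r2<-Add3 // r0:Add1,r1:4,r2:Add3,r3:9,r4:4,r5:-4
cycle 7: CDB Add1=8; stall // r0:8,r1:4,r2:Add3,r3:9,r4:4,r5:-4
cycle 8: CDB Add2=-5; stall // r0:8,r1:4,r2:Add3,r3:9,r4:4,r5:-4
cycle 9: CDB Add3=0; stall // r0:8,r1:4,r2:0,r3:9,r4:4,r5:-4
cycle 10: CDB Mul1=16; issue MUL r1<-Mul1 // r0:8,r1:Mul1,r2:0,r3:9,r4:4,r5:-4
cycle 11: CDB Mul2=36; issue MUL r5<-Mul2 // r0:8,r1:Mul1,r2:0,r3:9,r4:4,r5:Mul2
cycle 12: issue ADD r1<-Add1 // r0:8,r1:Add1,r2:0,r3:9,r4:4,r5:Mul2
cycle 13: issue ADD r2<-Add2 // r0:8,r1:Add1,r2:Add2,r3:9,r4:4,r5:Mul2
cycle 14: - // r0:8,r1:Add1,r2:Add2,r3:9,r4:4,r5:Mul2
cycle 15: CDB Add1=12 // r0:8,r1:12,r2:Add2,r3:9,r4:4,r5:Mul2
cycle 16: CDB Mul1=-16 // r0:8,r1:12,r2:Add2,r3:9,r4:4,r5:Mul2
cycle 17: - // r0:8,r1:12,r2:Add2,r3:9,r4:4,r5:Mul2
cycle 18: - // r0:8,r1:12,r2:Add2,r3:9,r4:4,r5:Mul2
cycle 19: - // r0:8,r1:12,r2:Add2,r3:9,r4:4,r5:Mul2

STATUS = TAG Mul2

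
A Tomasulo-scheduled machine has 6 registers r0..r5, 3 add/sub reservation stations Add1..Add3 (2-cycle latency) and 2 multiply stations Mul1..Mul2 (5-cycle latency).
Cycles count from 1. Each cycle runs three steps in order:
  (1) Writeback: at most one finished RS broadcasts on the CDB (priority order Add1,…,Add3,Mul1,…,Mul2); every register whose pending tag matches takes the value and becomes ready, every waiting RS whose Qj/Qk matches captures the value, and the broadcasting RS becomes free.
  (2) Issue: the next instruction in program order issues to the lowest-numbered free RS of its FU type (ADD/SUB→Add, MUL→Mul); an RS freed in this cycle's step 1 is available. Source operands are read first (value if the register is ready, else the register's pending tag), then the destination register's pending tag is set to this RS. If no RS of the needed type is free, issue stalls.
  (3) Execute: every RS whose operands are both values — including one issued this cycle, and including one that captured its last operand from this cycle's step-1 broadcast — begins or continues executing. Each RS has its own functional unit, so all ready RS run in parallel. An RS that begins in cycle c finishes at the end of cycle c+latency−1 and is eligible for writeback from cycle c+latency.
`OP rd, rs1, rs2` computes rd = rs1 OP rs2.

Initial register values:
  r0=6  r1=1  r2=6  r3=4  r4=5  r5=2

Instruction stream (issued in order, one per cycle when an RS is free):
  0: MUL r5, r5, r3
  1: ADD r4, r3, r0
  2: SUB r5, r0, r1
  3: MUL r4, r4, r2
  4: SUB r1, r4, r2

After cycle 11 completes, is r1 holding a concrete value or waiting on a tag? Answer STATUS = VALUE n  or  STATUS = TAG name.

STATUS = VALUE 54

  c1: issue MUL r5<-Mul1  regs: r0:6,r1:1,r2:6,r3:4,r4:5,r5:Mul1
  c2: issue ADD r4<-Add1  regs: r0:6,r1:1,r2:6,r3:4,r4:Add1,r5:Mul1
  c3: issue SUB r5<-Add2  regs: r0:6,r1:1,r2:6,r3:4,r4:Add1,r5:Add2
  c4: CDB Add1=10; issue MUL r4<-Mul2  regs: r0:6,r1:1,r2:6,r3:4,r4:Mul2,r5:Add2
  c5: CDB Add2=5; issue SUB r1<-Add1  regs: r0:6,r1:Add1,r2:6,r3:4,r4:Mul2,r5:5
  c6: CDB Mul1=8  regs: r0:6,r1:Add1,r2:6,r3:4,r4:Mul2,r5:5
  c7: -  regs: r0:6,r1:Add1,r2:6,r3:4,r4:Mul2,r5:5
  c8: -  regs: r0:6,r1:Add1,r2:6,r3:4,r4:Mul2,r5:5
  c9: CDB Mul2=60  regs: r0:6,r1:Add1,r2:6,r3:4,r4:60,r5:5
  c10: -  regs: r0:6,r1:Add1,r2:6,r3:4,r4:60,r5:5
  c11: CDB Add1=54  regs: r0:6,r1:54,r2:6,r3:4,r4:60,r5:5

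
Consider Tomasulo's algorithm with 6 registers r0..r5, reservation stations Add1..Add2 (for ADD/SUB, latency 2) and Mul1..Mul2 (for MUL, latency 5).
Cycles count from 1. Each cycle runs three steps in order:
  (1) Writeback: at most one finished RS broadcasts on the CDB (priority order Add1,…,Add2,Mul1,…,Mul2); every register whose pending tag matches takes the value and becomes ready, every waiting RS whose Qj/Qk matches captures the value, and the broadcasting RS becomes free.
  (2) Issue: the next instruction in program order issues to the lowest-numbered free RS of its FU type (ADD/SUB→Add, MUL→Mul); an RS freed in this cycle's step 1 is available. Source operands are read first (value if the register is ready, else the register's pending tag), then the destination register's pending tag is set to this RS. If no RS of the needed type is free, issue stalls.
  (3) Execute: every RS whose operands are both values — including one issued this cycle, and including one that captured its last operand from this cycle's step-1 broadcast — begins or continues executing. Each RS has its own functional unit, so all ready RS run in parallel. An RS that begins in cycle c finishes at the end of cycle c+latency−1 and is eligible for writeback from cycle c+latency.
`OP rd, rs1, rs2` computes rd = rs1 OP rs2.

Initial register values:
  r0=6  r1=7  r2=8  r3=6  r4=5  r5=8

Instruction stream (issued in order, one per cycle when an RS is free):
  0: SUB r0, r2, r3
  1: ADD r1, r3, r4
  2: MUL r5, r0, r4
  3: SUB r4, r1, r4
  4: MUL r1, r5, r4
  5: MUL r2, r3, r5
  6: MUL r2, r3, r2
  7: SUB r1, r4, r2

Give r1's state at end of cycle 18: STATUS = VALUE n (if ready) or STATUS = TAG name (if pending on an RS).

STATUS = TAG Add1

  c1: issue SUB r0<-Add1  regs: r0:Add1,r1:7,r2:8,r3:6,r4:5,r5:8
  c2: issue ADD r1<-Add2  regs: r0:Add1,r1:Add2,r2:8,r3:6,r4:5,r5:8
  c3: CDB Add1=2; issue MUL r5<-Mul1  regs: r0:2,r1:Add2,r2:8,r3:6,r4:5,r5:Mul1
  c4: CDB Add2=11; issue SUB r4<-Add1  regs: r0:2,r1:11,r2:8,r3:6,r4:Add1,r5:Mul1
  c5: issue MUL r1<-Mul2  regs: r0:2,r1:Mul2,r2:8,r3:6,r4:Add1,r5:Mul1
  c6: CDB Add1=6; stall  regs: r0:2,r1:Mul2,r2:8,r3:6,r4:6,r5:Mul1
  c7: stall  regs: r0:2,r1:Mul2,r2:8,r3:6,r4:6,r5:Mul1
  c8: CDB Mul1=10; issue MUL r2<-Mul1  regs: r0:2,r1:Mul2,r2:Mul1,r3:6,r4:6,r5:10
  c9: stall  regs: r0:2,r1:Mul2,r2:Mul1,r3:6,r4:6,r5:10
  c10: stall  regs: r0:2,r1:Mul2,r2:Mul1,r3:6,r4:6,r5:10
  c11: stall  regs: r0:2,r1:Mul2,r2:Mul1,r3:6,r4:6,r5:10
  c12: stall  regs: r0:2,r1:Mul2,r2:Mul1,r3:6,r4:6,r5:10
  c13: CDB Mul1=60; issue MUL r2<-Mul1  regs: r0:2,r1:Mul2,r2:Mul1,r3:6,r4:6,r5:10
  c14: CDB Mul2=60; issue SUB r1<-Add1  regs: r0:2,r1:Add1,r2:Mul1,r3:6,r4:6,r5:10
  c15: -  regs: r0:2,r1:Add1,r2:Mul1,r3:6,r4:6,r5:10
  c16: -  regs: r0:2,r1:Add1,r2:Mul1,r3:6,r4:6,r5:10
  c17: -  regs: r0:2,r1:Add1,r2:Mul1,r3:6,r4:6,r5:10
  c18: CDB Mul1=360  regs: r0:2,r1:Add1,r2:360,r3:6,r4:6,r5:10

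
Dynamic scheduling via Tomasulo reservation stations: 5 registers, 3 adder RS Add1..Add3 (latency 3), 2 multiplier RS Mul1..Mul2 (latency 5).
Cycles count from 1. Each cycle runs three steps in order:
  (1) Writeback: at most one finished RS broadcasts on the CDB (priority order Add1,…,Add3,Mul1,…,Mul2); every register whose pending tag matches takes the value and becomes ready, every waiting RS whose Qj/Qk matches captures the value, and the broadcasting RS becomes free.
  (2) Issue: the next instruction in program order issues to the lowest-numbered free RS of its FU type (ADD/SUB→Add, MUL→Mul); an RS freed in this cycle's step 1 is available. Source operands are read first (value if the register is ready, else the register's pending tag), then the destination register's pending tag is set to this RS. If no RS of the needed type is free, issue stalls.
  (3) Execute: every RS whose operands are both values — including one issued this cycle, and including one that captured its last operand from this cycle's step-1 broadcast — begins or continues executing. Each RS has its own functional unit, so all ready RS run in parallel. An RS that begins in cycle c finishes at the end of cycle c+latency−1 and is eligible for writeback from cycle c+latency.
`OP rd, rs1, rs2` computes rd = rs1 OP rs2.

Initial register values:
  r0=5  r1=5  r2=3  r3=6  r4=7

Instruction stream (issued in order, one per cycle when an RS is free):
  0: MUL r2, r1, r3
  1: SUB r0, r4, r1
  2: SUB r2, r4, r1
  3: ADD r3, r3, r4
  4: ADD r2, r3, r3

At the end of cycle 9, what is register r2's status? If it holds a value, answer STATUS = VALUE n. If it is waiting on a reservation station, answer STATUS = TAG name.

cycle 1: issue MUL r2<-Mul1 // r0:5,r1:5,r2:Mul1,r3:6,r4:7
cycle 2: issue SUB r0<-Add1 // r0:Add1,r1:5,r2:Mul1,r3:6,r4:7
cycle 3: issue SUB r2<-Add2 // r0:Add1,r1:5,r2:Add2,r3:6,r4:7
cycle 4: issue ADD r3<-Add3 // r0:Add1,r1:5,r2:Add2,r3:Add3,r4:7
cycle 5: CDB Add1=2; issue ADD r2<-Add1 // r0:2,r1:5,r2:Add1,r3:Add3,r4:7
cycle 6: CDB Add2=2 // r0:2,r1:5,r2:Add1,r3:Add3,r4:7
cycle 7: CDB Add3=13 // r0:2,r1:5,r2:Add1,r3:13,r4:7
cycle 8: CDB Mul1=30 // r0:2,r1:5,r2:Add1,r3:13,r4:7
cycle 9: - // r0:2,r1:5,r2:Add1,r3:13,r4:7

STATUS = TAG Add1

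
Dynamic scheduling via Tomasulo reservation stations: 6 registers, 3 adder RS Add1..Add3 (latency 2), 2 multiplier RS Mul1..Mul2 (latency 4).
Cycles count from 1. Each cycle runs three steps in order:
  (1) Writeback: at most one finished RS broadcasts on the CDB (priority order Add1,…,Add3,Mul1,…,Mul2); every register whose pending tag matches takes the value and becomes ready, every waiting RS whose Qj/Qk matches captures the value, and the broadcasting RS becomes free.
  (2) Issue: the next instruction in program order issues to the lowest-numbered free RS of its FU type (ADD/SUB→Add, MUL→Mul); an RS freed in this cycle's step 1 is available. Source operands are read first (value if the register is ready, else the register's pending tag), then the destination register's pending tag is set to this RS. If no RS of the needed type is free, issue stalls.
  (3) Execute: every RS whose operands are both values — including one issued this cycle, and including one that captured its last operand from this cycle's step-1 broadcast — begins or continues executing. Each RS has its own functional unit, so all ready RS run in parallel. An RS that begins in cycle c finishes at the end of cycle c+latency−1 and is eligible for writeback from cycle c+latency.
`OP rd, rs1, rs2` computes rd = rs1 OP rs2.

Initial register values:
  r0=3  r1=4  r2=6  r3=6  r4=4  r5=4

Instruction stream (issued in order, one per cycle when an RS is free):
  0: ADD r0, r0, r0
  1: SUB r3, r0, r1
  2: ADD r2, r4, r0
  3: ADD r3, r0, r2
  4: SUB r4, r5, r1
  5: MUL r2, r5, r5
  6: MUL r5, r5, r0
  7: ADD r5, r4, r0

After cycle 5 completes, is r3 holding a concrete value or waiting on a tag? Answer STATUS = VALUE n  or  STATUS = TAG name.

STATUS = TAG Add3

c1: issue ADD r0<-Add1 | r0:Add1,r1:4,r2:6,r3:6,r4:4,r5:4
c2: issue SUB r3<-Add2 | r0:Add1,r1:4,r2:6,r3:Add2,r4:4,r5:4
c3: CDB Add1=6; issue ADD r2<-Add1 | r0:6,r1:4,r2:Add1,r3:Add2,r4:4,r5:4
c4: issue ADD r3<-Add3 | r0:6,r1:4,r2:Add1,r3:Add3,r4:4,r5:4
c5: CDB Add1=10; issue SUB r4<-Add1 | r0:6,r1:4,r2:10,r3:Add3,r4:Add1,r5:4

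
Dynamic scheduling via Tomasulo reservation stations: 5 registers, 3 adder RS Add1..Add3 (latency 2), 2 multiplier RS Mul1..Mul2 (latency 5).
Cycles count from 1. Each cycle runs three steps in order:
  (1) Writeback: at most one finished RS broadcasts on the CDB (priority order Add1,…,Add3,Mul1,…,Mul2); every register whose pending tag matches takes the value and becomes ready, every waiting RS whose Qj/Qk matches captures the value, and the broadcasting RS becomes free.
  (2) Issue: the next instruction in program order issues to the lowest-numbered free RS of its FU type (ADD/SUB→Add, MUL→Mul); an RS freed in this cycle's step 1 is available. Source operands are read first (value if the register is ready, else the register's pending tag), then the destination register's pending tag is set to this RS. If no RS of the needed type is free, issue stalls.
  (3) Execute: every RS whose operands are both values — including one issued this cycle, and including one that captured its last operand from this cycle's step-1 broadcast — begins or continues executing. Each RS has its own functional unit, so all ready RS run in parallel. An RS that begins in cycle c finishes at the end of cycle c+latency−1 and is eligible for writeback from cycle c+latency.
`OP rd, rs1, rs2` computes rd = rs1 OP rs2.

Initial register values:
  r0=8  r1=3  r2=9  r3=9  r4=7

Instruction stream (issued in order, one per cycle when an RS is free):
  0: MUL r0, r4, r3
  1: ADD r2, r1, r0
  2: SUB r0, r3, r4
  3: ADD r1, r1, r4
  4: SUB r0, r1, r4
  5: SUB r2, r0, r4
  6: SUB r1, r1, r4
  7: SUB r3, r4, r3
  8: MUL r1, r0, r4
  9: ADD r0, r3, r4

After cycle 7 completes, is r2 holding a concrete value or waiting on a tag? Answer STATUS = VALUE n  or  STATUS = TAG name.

c1: issue MUL r0<-Mul1 | r0:Mul1,r1:3,r2:9,r3:9,r4:7
c2: issue ADD r2<-Add1 | r0:Mul1,r1:3,r2:Add1,r3:9,r4:7
c3: issue SUB r0<-Add2 | r0:Add2,r1:3,r2:Add1,r3:9,r4:7
c4: issue ADD r1<-Add3 | r0:Add2,r1:Add3,r2:Add1,r3:9,r4:7
c5: CDB Add2=2; issue SUB r0<-Add2 | r0:Add2,r1:Add3,r2:Add1,r3:9,r4:7
c6: CDB Add3=10; issue SUB r2<-Add3 | r0:Add2,r1:10,r2:Add3,r3:9,r4:7
c7: CDB Mul1=63; stall | r0:Add2,r1:10,r2:Add3,r3:9,r4:7

STATUS = TAG Add3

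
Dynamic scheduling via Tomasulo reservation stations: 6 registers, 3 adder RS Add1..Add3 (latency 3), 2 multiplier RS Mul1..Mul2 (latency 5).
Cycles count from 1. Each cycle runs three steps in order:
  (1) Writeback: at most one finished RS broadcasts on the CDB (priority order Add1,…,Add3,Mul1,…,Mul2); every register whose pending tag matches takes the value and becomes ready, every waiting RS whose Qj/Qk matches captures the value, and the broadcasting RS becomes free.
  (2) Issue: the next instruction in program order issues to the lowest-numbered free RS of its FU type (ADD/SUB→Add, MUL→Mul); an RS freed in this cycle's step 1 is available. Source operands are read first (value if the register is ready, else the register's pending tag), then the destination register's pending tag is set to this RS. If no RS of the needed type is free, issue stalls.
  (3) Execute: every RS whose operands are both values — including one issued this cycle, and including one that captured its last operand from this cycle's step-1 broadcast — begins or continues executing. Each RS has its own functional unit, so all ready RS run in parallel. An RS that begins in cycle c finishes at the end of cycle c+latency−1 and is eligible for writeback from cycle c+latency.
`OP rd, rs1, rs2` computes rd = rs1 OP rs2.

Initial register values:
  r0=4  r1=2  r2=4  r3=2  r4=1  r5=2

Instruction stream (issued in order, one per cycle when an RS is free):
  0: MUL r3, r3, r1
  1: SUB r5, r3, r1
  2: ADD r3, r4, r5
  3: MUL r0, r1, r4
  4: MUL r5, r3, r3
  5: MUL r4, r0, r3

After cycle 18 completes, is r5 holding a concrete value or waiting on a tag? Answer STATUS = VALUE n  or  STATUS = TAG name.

STATUS = VALUE 9

  c1: issue MUL r3<-Mul1  regs: r0:4,r1:2,r2:4,r3:Mul1,r4:1,r5:2
  c2: issue SUB r5<-Add1  regs: r0:4,r1:2,r2:4,r3:Mul1,r4:1,r5:Add1
  c3: issue ADD r3<-Add2  regs: r0:4,r1:2,r2:4,r3:Add2,r4:1,r5:Add1
  c4: issue MUL r0<-Mul2  regs: r0:Mul2,r1:2,r2:4,r3:Add2,r4:1,r5:Add1
  c5: stall  regs: r0:Mul2,r1:2,r2:4,r3:Add2,r4:1,r5:Add1
  c6: CDB Mul1=4; issue MUL r5<-Mul1  regs: r0:Mul2,r1:2,r2:4,r3:Add2,r4:1,r5:Mul1
  c7: stall  regs: r0:Mul2,r1:2,r2:4,r3:Add2,r4:1,r5:Mul1
  c8: stall  regs: r0:Mul2,r1:2,r2:4,r3:Add2,r4:1,r5:Mul1
  c9: CDB Add1=2; stall  regs: r0:Mul2,r1:2,r2:4,r3:Add2,r4:1,r5:Mul1
  c10: CDB Mul2=2; issue MUL r4<-Mul2  regs: r0:2,r1:2,r2:4,r3:Add2,r4:Mul2,r5:Mul1
  c11: -  regs: r0:2,r1:2,r2:4,r3:Add2,r4:Mul2,r5:Mul1
  c12: CDB Add2=3  regs: r0:2,r1:2,r2:4,r3:3,r4:Mul2,r5:Mul1
  c13: -  regs: r0:2,r1:2,r2:4,r3:3,r4:Mul2,r5:Mul1
  c14: -  regs: r0:2,r1:2,r2:4,r3:3,r4:Mul2,r5:Mul1
  c15: -  regs: r0:2,r1:2,r2:4,r3:3,r4:Mul2,r5:Mul1
  c16: -  regs: r0:2,r1:2,r2:4,r3:3,r4:Mul2,r5:Mul1
  c17: CDB Mul1=9  regs: r0:2,r1:2,r2:4,r3:3,r4:Mul2,r5:9
  c18: CDB Mul2=6  regs: r0:2,r1:2,r2:4,r3:3,r4:6,r5:9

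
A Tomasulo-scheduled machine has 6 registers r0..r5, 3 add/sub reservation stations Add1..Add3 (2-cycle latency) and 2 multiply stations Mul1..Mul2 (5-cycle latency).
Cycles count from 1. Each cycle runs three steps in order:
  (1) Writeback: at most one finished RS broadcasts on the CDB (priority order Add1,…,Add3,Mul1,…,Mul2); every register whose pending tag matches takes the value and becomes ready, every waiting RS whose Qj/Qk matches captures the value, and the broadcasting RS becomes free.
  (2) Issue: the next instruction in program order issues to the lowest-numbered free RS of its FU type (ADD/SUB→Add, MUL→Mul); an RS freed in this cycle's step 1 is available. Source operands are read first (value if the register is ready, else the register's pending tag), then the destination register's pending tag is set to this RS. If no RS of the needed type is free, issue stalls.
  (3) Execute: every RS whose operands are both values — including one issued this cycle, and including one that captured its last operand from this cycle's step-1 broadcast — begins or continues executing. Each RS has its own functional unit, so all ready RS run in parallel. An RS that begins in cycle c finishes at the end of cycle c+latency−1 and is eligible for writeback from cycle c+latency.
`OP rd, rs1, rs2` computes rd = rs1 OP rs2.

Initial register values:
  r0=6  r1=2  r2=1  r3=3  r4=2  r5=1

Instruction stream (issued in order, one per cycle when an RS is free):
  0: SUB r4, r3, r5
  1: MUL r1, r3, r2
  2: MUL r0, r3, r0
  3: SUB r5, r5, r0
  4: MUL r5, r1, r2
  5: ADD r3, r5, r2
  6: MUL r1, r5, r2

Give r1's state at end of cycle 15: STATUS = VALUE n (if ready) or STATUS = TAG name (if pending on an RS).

STATUS = TAG Mul2

c1: issue SUB r4<-Add1 | r0:6,r1:2,r2:1,r3:3,r4:Add1,r5:1
c2: issue MUL r1<-Mul1 | r0:6,r1:Mul1,r2:1,r3:3,r4:Add1,r5:1
c3: CDB Add1=2; issue MUL r0<-Mul2 | r0:Mul2,r1:Mul1,r2:1,r3:3,r4:2,r5:1
c4: issue SUB r5<-Add1 | r0:Mul2,r1:Mul1,r2:1,r3:3,r4:2,r5:Add1
c5: stall | r0:Mul2,r1:Mul1,r2:1,r3:3,r4:2,r5:Add1
c6: stall | r0:Mul2,r1:Mul1,r2:1,r3:3,r4:2,r5:Add1
c7: CDB Mul1=3; issue MUL r5<-Mul1 | r0:Mul2,r1:3,r2:1,r3:3,r4:2,r5:Mul1
c8: CDB Mul2=18; issue ADD r3<-Add2 | r0:18,r1:3,r2:1,r3:Add2,r4:2,r5:Mul1
c9: issue MUL r1<-Mul2 | r0:18,r1:Mul2,r2:1,r3:Add2,r4:2,r5:Mul1
c10: CDB Add1=-17 | r0:18,r1:Mul2,r2:1,r3:Add2,r4:2,r5:Mul1
c11: - | r0:18,r1:Mul2,r2:1,r3:Add2,r4:2,r5:Mul1
c12: CDB Mul1=3 | r0:18,r1:Mul2,r2:1,r3:Add2,r4:2,r5:3
c13: - | r0:18,r1:Mul2,r2:1,r3:Add2,r4:2,r5:3
c14: CDB Add2=4 | r0:18,r1:Mul2,r2:1,r3:4,r4:2,r5:3
c15: - | r0:18,r1:Mul2,r2:1,r3:4,r4:2,r5:3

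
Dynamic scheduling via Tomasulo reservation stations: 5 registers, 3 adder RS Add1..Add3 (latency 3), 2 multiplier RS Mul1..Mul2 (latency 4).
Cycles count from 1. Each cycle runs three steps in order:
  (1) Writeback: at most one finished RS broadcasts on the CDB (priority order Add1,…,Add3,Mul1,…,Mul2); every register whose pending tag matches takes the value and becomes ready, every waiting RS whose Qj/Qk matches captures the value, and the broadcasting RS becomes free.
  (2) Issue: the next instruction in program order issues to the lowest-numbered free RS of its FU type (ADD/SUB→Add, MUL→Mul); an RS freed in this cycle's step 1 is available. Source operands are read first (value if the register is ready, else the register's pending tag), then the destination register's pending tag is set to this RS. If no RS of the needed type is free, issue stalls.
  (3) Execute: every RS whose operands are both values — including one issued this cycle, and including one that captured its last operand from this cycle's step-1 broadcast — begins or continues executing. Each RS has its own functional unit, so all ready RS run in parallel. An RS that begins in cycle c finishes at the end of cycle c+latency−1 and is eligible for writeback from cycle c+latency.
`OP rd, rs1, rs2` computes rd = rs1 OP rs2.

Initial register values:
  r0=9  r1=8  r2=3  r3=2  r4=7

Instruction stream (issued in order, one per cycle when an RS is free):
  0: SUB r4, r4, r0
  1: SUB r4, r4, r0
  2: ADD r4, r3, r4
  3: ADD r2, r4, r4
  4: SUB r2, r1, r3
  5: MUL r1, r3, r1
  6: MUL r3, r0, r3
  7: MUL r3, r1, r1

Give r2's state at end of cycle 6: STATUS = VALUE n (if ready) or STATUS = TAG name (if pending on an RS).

STATUS = TAG Add1

c1: issue SUB r4<-Add1 | r0:9,r1:8,r2:3,r3:2,r4:Add1
c2: issue SUB r4<-Add2 | r0:9,r1:8,r2:3,r3:2,r4:Add2
c3: issue ADD r4<-Add3 | r0:9,r1:8,r2:3,r3:2,r4:Add3
c4: CDB Add1=-2; issue ADD r2<-Add1 | r0:9,r1:8,r2:Add1,r3:2,r4:Add3
c5: stall | r0:9,r1:8,r2:Add1,r3:2,r4:Add3
c6: stall | r0:9,r1:8,r2:Add1,r3:2,r4:Add3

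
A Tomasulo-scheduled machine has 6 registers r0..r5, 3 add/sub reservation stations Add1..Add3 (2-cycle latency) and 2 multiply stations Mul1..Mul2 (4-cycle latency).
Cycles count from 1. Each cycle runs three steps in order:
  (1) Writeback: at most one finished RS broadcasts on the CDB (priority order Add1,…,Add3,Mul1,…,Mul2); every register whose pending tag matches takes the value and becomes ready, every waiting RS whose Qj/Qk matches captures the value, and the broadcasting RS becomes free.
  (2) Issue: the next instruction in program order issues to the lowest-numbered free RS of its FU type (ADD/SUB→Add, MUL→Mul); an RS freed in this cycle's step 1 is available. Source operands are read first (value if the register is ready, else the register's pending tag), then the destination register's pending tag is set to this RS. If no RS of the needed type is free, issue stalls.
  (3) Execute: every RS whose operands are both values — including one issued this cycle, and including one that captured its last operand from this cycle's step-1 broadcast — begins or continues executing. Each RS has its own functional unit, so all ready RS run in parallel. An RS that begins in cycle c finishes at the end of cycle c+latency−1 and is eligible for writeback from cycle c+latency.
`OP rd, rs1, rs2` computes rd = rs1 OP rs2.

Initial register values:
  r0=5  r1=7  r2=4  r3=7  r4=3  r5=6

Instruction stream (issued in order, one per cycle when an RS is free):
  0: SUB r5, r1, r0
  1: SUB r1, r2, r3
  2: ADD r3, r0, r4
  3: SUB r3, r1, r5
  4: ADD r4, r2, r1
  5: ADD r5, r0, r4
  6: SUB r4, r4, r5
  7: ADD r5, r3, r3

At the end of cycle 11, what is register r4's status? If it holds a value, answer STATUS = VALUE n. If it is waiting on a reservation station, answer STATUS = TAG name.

STATUS = VALUE -5

cycle 1: issue SUB r5<-Add1 // r0:5,r1:7,r2:4,r3:7,r4:3,r5:Add1
cycle 2: issue SUB r1<-Add2 // r0:5,r1:Add2,r2:4,r3:7,r4:3,r5:Add1
cycle 3: CDB Add1=2; issue ADD r3<-Add1 // r0:5,r1:Add2,r2:4,r3:Add1,r4:3,r5:2
cycle 4: CDB Add2=-3; issue SUB r3<-Add2 // r0:5,r1:-3,r2:4,r3:Add2,r4:3,r5:2
cycle 5: CDB Add1=8; issue ADD r4<-Add1 // r0:5,r1:-3,r2:4,r3:Add2,r4:Add1,r5:2
cycle 6: CDB Add2=-5; issue ADD r5<-Add2 // r0:5,r1:-3,r2:4,r3:-5,r4:Add1,r5:Add2
cycle 7: CDB Add1=1; issue SUB r4<-Add1 // r0:5,r1:-3,r2:4,r3:-5,r4:Add1,r5:Add2
cycle 8: issue ADD r5<-Add3 // r0:5,r1:-3,r2:4,r3:-5,r4:Add1,r5:Add3
cycle 9: CDB Add2=6 // r0:5,r1:-3,r2:4,r3:-5,r4:Add1,r5:Add3
cycle 10: CDB Add3=-10 // r0:5,r1:-3,r2:4,r3:-5,r4:Add1,r5:-10
cycle 11: CDB Add1=-5 // r0:5,r1:-3,r2:4,r3:-5,r4:-5,r5:-10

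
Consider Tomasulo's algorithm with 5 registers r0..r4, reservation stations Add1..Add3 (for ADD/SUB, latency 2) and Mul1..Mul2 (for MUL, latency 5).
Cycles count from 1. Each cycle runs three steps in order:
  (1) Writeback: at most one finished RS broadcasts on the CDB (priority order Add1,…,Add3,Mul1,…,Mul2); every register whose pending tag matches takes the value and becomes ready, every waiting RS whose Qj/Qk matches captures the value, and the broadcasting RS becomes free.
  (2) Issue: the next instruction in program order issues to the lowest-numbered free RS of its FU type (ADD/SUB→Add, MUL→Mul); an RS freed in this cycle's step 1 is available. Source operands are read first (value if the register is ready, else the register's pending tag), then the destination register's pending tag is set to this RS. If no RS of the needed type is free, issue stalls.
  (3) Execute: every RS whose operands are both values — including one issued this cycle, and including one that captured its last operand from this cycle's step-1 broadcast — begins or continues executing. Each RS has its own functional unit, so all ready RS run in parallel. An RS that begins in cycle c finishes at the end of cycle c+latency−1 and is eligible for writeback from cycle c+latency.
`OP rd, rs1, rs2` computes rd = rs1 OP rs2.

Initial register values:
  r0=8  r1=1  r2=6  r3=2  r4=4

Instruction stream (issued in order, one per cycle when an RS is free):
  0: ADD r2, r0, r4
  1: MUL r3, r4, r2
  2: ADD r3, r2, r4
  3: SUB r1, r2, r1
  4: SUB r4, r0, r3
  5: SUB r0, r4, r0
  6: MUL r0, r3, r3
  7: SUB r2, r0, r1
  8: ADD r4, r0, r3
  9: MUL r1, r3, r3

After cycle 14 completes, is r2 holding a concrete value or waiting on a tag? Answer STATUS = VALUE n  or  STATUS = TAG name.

  c1: issue ADD r2<-Add1  regs: r0:8,r1:1,r2:Add1,r3:2,r4:4
  c2: issue MUL r3<-Mul1  regs: r0:8,r1:1,r2:Add1,r3:Mul1,r4:4
  c3: CDB Add1=12; issue ADD r3<-Add1  regs: r0:8,r1:1,r2:12,r3:Add1,r4:4
  c4: issue SUB r1<-Add2  regs: r0:8,r1:Add2,r2:12,r3:Add1,r4:4
  c5: CDB Add1=16; issue SUB r4<-Add1  regs: r0:8,r1:Add2,r2:12,r3:16,r4:Add1
  c6: CDB Add2=11; issue SUB r0<-Add2  regs: r0:Add2,r1:11,r2:12,r3:16,r4:Add1
  c7: CDB Add1=-8; issue MUL r0<-Mul2  regs: r0:Mul2,r1:11,r2:12,r3:16,r4:-8
  c8: CDB Mul1=48; issue SUB r2<-Add1  regs: r0:Mul2,r1:11,r2:Add1,r3:16,r4:-8
  c9: CDB Add2=-16; issue ADD r4<-Add2  regs: r0:Mul2,r1:11,r2:Add1,r3:16,r4:Add2
  c10: issue MUL r1<-Mul1  regs: r0:Mul2,r1:Mul1,r2:Add1,r3:16,r4:Add2
  c11: -  regs: r0:Mul2,r1:Mul1,r2:Add1,r3:16,r4:Add2
  c12: CDB Mul2=256  regs: r0:256,r1:Mul1,r2:Add1,r3:16,r4:Add2
  c13: -  regs: r0:256,r1:Mul1,r2:Add1,r3:16,r4:Add2
  c14: CDB Add1=245  regs: r0:256,r1:Mul1,r2:245,r3:16,r4:Add2

STATUS = VALUE 245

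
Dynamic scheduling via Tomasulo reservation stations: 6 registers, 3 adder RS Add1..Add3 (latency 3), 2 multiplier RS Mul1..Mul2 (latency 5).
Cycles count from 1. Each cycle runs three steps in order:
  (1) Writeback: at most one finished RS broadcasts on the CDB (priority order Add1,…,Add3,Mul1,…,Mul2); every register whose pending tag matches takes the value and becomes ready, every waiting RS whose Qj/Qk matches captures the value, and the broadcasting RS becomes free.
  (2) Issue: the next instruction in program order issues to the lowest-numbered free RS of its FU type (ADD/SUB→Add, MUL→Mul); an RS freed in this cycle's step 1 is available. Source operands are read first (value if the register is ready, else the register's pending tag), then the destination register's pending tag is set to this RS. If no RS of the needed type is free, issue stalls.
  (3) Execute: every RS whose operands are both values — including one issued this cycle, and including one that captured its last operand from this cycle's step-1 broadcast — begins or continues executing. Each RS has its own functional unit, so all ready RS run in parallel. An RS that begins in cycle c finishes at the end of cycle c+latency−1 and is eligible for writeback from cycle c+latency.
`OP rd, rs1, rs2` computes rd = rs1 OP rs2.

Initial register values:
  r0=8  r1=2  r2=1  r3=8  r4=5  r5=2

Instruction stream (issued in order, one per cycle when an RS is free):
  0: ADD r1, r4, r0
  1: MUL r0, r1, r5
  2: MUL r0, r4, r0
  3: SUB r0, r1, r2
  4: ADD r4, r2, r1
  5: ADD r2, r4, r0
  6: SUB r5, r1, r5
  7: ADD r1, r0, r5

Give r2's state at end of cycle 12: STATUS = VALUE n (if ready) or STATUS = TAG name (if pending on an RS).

STATUS = VALUE 26

  c1: issue ADD r1<-Add1  regs: r0:8,r1:Add1,r2:1,r3:8,r4:5,r5:2
  c2: issue MUL r0<-Mul1  regs: r0:Mul1,r1:Add1,r2:1,r3:8,r4:5,r5:2
  c3: issue MUL r0<-Mul2  regs: r0:Mul2,r1:Add1,r2:1,r3:8,r4:5,r5:2
  c4: CDB Add1=13; issue SUB r0<-Add1  regs: r0:Add1,r1:13,r2:1,r3:8,r4:5,r5:2
  c5: issue ADD r4<-Add2  regs: r0:Add1,r1:13,r2:1,r3:8,r4:Add2,r5:2
  c6: issue ADD r2<-Add3  regs: r0:Add1,r1:13,r2:Add3,r3:8,r4:Add2,r5:2
  c7: CDB Add1=12; issue SUB r5<-Add1  regs: r0:12,r1:13,r2:Add3,r3:8,r4:Add2,r5:Add1
  c8: CDB Add2=14; issue ADD r1<-Add2  regs: r0:12,r1:Add2,r2:Add3,r3:8,r4:14,r5:Add1
  c9: CDB Mul1=26  regs: r0:12,r1:Add2,r2:Add3,r3:8,r4:14,r5:Add1
  c10: CDB Add1=11  regs: r0:12,r1:Add2,r2:Add3,r3:8,r4:14,r5:11
  c11: CDB Add3=26  regs: r0:12,r1:Add2,r2:26,r3:8,r4:14,r5:11
  c12: -  regs: r0:12,r1:Add2,r2:26,r3:8,r4:14,r5:11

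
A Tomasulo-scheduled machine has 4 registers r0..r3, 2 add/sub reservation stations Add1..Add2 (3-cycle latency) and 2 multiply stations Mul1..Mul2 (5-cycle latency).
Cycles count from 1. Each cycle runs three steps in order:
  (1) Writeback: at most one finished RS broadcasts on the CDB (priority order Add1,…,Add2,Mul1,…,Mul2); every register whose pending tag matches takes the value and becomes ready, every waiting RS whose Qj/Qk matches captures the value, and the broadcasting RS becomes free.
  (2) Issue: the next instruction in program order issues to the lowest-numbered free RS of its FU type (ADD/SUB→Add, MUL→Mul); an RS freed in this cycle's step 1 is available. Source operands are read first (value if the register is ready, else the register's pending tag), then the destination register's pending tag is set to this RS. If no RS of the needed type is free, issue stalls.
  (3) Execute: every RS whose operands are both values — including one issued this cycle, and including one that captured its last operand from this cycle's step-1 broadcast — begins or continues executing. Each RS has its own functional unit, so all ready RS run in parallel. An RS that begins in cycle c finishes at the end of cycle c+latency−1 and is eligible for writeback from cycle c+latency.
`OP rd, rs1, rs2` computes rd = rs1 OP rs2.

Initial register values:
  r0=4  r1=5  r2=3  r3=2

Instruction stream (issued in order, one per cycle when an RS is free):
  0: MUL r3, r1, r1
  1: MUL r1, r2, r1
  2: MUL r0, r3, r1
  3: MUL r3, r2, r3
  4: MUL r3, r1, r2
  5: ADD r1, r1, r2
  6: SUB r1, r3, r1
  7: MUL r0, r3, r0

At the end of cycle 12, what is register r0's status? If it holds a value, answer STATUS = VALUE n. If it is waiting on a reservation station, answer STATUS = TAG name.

cycle 1: issue MUL r3<-Mul1 // r0:4,r1:5,r2:3,r3:Mul1
cycle 2: issue MUL r1<-Mul2 // r0:4,r1:Mul2,r2:3,r3:Mul1
cycle 3: stall // r0:4,r1:Mul2,r2:3,r3:Mul1
cycle 4: stall // r0:4,r1:Mul2,r2:3,r3:Mul1
cycle 5: stall // r0:4,r1:Mul2,r2:3,r3:Mul1
cycle 6: CDB Mul1=25; issue MUL r0<-Mul1 // r0:Mul1,r1:Mul2,r2:3,r3:25
cycle 7: CDB Mul2=15; issue MUL r3<-Mul2 // r0:Mul1,r1:15,r2:3,r3:Mul2
cycle 8: stall // r0:Mul1,r1:15,r2:3,r3:Mul2
cycle 9: stall // r0:Mul1,r1:15,r2:3,r3:Mul2
cycle 10: stall // r0:Mul1,r1:15,r2:3,r3:Mul2
cycle 11: stall // r0:Mul1,r1:15,r2:3,r3:Mul2
cycle 12: CDB Mul1=375; issue MUL r3<-Mul1 // r0:375,r1:15,r2:3,r3:Mul1

STATUS = VALUE 375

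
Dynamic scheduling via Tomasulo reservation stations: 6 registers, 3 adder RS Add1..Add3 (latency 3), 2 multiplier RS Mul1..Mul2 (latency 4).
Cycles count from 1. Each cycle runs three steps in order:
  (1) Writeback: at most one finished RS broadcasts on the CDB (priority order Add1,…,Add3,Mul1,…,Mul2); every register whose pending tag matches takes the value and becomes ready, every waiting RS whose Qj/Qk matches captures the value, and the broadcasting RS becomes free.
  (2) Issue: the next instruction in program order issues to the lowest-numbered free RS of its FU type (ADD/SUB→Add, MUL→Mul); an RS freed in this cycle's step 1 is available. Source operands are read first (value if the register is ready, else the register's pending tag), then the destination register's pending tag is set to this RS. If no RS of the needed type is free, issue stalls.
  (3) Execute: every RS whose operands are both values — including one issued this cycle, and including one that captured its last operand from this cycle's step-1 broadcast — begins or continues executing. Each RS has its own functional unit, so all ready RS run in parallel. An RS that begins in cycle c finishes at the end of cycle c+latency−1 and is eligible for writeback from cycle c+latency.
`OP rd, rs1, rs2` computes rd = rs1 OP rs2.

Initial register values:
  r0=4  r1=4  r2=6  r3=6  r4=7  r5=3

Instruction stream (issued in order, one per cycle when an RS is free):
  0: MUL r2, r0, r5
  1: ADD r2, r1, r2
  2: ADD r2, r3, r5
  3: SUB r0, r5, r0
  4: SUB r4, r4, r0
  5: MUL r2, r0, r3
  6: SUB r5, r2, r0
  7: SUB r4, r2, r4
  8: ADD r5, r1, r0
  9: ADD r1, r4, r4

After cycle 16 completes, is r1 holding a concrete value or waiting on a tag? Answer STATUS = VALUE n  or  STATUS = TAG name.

c1: issue MUL r2<-Mul1 | r0:4,r1:4,r2:Mul1,r3:6,r4:7,r5:3
c2: issue ADD r2<-Add1 | r0:4,r1:4,r2:Add1,r3:6,r4:7,r5:3
c3: issue ADD r2<-Add2 | r0:4,r1:4,r2:Add2,r3:6,r4:7,r5:3
c4: issue SUB r0<-Add3 | r0:Add3,r1:4,r2:Add2,r3:6,r4:7,r5:3
c5: CDB Mul1=12; stall | r0:Add3,r1:4,r2:Add2,r3:6,r4:7,r5:3
c6: CDB Add2=9; issue SUB r4<-Add2 | r0:Add3,r1:4,r2:9,r3:6,r4:Add2,r5:3
c7: CDB Add3=-1; issue MUL r2<-Mul1 | r0:-1,r1:4,r2:Mul1,r3:6,r4:Add2,r5:3
c8: CDB Add1=16; issue SUB r5<-Add1 | r0:-1,r1:4,r2:Mul1,r3:6,r4:Add2,r5:Add1
c9: issue SUB r4<-Add3 | r0:-1,r1:4,r2:Mul1,r3:6,r4:Add3,r5:Add1
c10: CDB Add2=8; issue ADD r5<-Add2 | r0:-1,r1:4,r2:Mul1,r3:6,r4:Add3,r5:Add2
c11: CDB Mul1=-6; stall | r0:-1,r1:4,r2:-6,r3:6,r4:Add3,r5:Add2
c12: stall | r0:-1,r1:4,r2:-6,r3:6,r4:Add3,r5:Add2
c13: CDB Add2=3; issue ADD r1<-Add2 | r0:-1,r1:Add2,r2:-6,r3:6,r4:Add3,r5:3
c14: CDB Add1=-5 | r0:-1,r1:Add2,r2:-6,r3:6,r4:Add3,r5:3
c15: CDB Add3=-14 | r0:-1,r1:Add2,r2:-6,r3:6,r4:-14,r5:3
c16: - | r0:-1,r1:Add2,r2:-6,r3:6,r4:-14,r5:3

STATUS = TAG Add2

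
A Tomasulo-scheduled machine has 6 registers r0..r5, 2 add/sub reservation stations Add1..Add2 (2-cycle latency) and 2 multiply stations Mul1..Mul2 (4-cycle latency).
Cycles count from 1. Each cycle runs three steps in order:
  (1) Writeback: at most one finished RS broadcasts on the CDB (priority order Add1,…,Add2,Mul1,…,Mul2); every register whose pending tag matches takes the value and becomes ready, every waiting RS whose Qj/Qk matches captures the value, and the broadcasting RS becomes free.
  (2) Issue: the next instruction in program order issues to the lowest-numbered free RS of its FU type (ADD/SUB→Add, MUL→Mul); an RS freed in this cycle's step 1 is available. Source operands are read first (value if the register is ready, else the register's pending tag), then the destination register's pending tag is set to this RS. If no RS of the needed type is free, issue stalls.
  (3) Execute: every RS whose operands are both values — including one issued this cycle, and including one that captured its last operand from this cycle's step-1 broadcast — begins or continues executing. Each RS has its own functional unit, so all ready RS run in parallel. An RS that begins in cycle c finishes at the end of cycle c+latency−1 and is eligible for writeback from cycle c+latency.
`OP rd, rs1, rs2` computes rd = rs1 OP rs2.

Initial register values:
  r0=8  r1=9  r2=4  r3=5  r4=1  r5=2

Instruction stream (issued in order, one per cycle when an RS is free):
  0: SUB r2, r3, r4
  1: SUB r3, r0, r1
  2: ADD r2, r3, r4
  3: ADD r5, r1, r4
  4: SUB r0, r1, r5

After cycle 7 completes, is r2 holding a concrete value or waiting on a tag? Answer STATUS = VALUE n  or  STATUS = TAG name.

STATUS = VALUE 0

  c1: issue SUB r2<-Add1  regs: r0:8,r1:9,r2:Add1,r3:5,r4:1,r5:2
  c2: issue SUB r3<-Add2  regs: r0:8,r1:9,r2:Add1,r3:Add2,r4:1,r5:2
  c3: CDB Add1=4; issue ADD r2<-Add1  regs: r0:8,r1:9,r2:Add1,r3:Add2,r4:1,r5:2
  c4: CDB Add2=-1; issue ADD r5<-Add2  regs: r0:8,r1:9,r2:Add1,r3:-1,r4:1,r5:Add2
  c5: stall  regs: r0:8,r1:9,r2:Add1,r3:-1,r4:1,r5:Add2
  c6: CDB Add1=0; issue SUB r0<-Add1  regs: r0:Add1,r1:9,r2:0,r3:-1,r4:1,r5:Add2
  c7: CDB Add2=10  regs: r0:Add1,r1:9,r2:0,r3:-1,r4:1,r5:10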